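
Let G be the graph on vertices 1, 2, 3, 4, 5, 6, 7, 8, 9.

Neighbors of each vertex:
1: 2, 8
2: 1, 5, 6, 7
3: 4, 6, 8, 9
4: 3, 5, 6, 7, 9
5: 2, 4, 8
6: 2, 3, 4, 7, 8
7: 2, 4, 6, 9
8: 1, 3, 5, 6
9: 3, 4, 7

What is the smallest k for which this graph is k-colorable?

2, 6, 7 form a triangle, so at least 3 colors are needed.
3 colors suffice: 1=blue, 2=red, 3=green, 4=red, 5=blue, 6=blue, 7=green, 8=red, 9=blue. Every edge joins two different colors.

3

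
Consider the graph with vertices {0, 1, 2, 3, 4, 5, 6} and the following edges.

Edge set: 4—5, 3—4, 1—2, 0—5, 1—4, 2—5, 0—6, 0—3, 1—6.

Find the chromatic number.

The cycle 3-4-1-6-0-3 has odd length 5, so it cannot be 2-colored; at least 3 colors are needed.
3 colors suffice: color red → {0, 1}; color blue → {2, 4, 6}; color green → {3, 5}. Every edge joins two different colors.

3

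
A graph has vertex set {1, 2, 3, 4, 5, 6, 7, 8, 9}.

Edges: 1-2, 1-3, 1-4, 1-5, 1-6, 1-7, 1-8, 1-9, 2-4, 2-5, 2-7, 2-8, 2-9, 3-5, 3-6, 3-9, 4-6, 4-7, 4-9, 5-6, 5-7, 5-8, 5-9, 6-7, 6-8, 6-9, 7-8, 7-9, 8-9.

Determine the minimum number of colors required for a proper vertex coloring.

6

1, 2, 5, 7, 8, 9 form a clique, so at least 6 colors are needed.
6 colors suffice: 1=red, 2=purple, 3=green, 4=yellow, 5=yellow, 6=purple, 7=green, 8=orange, 9=blue. Every edge joins two different colors.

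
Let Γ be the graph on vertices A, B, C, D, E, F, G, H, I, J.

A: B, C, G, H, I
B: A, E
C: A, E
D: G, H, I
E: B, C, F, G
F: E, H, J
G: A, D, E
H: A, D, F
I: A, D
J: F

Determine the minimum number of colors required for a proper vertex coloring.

The cycle D-H-F-E-G-D has odd length 5, so it cannot be 2-colored; at least 3 colors are needed.
A valid assignment using 3 colors: A=1, B=2, C=2, D=1, E=1, F=3, G=2, H=2, I=2, J=1. Every edge joins two different colors.

3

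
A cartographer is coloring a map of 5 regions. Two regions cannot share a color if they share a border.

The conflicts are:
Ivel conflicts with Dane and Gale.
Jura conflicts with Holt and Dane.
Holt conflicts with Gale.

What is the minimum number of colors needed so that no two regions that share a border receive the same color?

3

The cycle Jura-Dane-Ivel-Gale-Holt-Jura has odd length 5, so it cannot be 2-colored; at least 3 colors are needed.
3 colors suffice: color 1 → {Ivel, Holt}; color 2 → {Dane, Gale}; color 3 → {Jura}. Every pair that conflicts lands in different colors.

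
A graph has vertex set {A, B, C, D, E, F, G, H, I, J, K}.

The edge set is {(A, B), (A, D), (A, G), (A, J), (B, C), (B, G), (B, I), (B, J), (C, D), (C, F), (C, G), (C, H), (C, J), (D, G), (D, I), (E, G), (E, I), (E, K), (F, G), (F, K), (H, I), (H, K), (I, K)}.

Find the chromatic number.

3

B, C, J are mutually adjacent, so at least 3 colors are needed.
A valid assignment using 3 colors: A=red, B=green, C=red, D=green, E=green, F=green, G=blue, H=green, I=red, J=blue, K=blue. Each edge has distinct colors on its endpoints.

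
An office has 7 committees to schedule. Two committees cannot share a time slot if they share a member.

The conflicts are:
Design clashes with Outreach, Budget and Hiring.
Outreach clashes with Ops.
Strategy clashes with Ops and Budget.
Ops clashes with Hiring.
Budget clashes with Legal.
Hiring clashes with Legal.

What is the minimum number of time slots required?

The cycle Strategy-Ops-Outreach-Design-Budget-Strategy has odd length 5, so it cannot be 2-colored; at least 3 time slots are needed.
3 time slots suffice: Design=3, Outreach=2, Strategy=2, Ops=1, Budget=1, Hiring=2, Legal=3. Every pair that conflicts lands in different time slots.

3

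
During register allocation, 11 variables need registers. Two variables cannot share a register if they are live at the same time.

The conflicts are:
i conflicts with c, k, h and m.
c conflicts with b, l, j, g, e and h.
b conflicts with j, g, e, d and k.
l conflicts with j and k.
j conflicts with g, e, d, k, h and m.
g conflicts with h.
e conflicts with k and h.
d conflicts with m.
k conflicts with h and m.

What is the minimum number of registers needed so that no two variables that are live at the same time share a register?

4

c, j, g, h all conflict with each other, so at least 4 registers are needed.
4 registers suffice: i=1, c=2, b=3, l=3, j=1, g=4, e=4, d=2, k=2, h=3, m=3. Each listed conflict is separated.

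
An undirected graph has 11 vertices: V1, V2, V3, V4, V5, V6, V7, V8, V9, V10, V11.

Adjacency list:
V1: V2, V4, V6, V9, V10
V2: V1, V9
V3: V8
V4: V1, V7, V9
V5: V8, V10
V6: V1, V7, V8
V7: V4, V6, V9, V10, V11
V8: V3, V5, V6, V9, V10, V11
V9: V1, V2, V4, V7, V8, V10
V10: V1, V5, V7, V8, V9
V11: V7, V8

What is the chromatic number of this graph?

V5, V8, V10 are mutually adjacent, so at least 3 colors are needed.
3 colors suffice: color 1 → {V1, V7, V8}; color 2 → {V3, V5, V6, V9, V11}; color 3 → {V2, V4, V10}. No two adjacent vertices share a color.

3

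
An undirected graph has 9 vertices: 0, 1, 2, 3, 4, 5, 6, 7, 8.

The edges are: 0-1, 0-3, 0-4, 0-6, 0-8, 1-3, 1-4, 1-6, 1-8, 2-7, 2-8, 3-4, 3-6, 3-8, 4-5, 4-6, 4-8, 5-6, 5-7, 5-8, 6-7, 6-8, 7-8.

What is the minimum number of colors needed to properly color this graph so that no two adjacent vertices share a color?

0, 1, 3, 4, 6, 8 are mutually adjacent (a clique of size 6), so at least 6 colors are needed.
One proper 6-coloring: 0=orange, 1=yellow, 2=blue, 3=purple, 4=green, 5=yellow, 6=blue, 7=green, 8=red. Each edge has distinct colors on its endpoints.

6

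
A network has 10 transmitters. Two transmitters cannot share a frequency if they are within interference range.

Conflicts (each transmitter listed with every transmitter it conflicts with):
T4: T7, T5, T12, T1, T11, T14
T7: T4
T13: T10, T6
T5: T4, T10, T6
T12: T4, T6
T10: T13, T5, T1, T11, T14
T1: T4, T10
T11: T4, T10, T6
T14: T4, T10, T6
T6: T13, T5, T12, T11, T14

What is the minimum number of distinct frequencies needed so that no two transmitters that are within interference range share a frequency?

T12 and T6 conflict, so at least 2 frequencies are needed.
Using 2 frequencies: T4=1, T7=2, T13=2, T5=2, T12=2, T10=1, T1=2, T11=2, T14=2, T6=1. Each listed conflict is separated.

2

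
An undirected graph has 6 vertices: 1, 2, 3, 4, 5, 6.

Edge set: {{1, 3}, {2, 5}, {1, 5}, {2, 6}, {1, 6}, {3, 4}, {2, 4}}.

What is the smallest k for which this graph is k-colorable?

3

The cycle 4-2-6-1-3-4 has odd length 5, so it cannot be 2-colored; at least 3 colors are needed.
3 colors suffice: color red → {1, 2}; color blue → {4, 5, 6}; color green → {3}. Every edge joins two different colors.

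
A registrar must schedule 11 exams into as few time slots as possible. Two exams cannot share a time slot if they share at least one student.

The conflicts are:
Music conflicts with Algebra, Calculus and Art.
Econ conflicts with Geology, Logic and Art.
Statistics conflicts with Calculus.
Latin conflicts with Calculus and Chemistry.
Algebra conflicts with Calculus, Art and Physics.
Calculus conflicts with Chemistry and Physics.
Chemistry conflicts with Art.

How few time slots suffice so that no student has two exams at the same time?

3

Algebra, Calculus, Physics are mutually in conflict, so at least 3 time slots are needed.
Using 3 time slots: Music=3, Econ=2, Geology=1, Statistics=2, Latin=3, Algebra=2, Logic=1, Calculus=1, Chemistry=2, Art=1, Physics=3. Every pair that conflicts lands in different time slots.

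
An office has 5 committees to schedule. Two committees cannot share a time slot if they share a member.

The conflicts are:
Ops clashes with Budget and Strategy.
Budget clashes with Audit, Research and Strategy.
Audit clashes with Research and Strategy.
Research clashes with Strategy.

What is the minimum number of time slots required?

4

Budget, Audit, Research, Strategy all conflict with each other, so at least 4 time slots are needed.
4 time slots suffice: time slot 1 → {Strategy}; time slot 2 → {Budget}; time slot 3 → {Ops, Audit}; time slot 4 → {Research}. Each listed conflict is separated.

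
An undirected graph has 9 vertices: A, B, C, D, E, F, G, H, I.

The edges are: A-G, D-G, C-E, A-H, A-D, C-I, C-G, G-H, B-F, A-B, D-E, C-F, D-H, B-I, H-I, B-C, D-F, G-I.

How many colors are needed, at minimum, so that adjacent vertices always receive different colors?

A, D, G, H form a clique, so at least 4 colors are needed.
4 colors suffice: color 1 → {C, D}; color 2 → {B, E, G}; color 3 → {F, H}; color 4 → {A, I}. Every edge joins two different colors.

4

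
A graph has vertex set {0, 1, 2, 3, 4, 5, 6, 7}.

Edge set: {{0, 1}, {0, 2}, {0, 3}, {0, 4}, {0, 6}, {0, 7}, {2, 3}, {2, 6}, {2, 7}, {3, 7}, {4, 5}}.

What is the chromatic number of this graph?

0, 2, 3, 7 are pairwise adjacent (a clique of size 4), so at least 4 colors are needed.
4 colors suffice: color a → {0, 5}; color b → {1, 2, 4}; color c → {6, 7}; color d → {3}. Each edge has distinct colors on its endpoints.

4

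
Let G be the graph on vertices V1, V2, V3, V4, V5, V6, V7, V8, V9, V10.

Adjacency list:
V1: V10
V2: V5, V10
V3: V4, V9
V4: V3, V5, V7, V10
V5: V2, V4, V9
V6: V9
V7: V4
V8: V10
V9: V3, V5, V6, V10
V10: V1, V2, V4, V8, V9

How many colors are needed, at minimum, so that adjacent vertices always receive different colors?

2

V6 and V9 are adjacent, so at least 2 colors are needed.
A valid assignment using 2 colors: V1=blue, V2=blue, V3=red, V4=blue, V5=red, V6=red, V7=red, V8=blue, V9=blue, V10=red. Each edge has distinct colors on its endpoints.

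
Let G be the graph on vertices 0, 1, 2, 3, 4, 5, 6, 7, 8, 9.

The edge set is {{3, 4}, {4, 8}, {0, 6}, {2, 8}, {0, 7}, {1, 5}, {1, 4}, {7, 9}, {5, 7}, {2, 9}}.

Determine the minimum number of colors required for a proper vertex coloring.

3

The cycle 9-2-8-4-1-5-7-9 has odd length 7, so it cannot be 2-colored; at least 3 colors are needed.
3 colors suffice: color a → {2, 4, 6, 7}; color b → {0, 1, 3, 8, 9}; color c → {5}. Every edge joins two different colors.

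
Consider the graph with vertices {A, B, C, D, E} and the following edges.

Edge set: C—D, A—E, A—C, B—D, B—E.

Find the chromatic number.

3

The cycle B-D-C-A-E-B has odd length 5, so it cannot be 2-colored; at least 3 colors are needed.
A valid assignment using 3 colors: A=2, B=2, C=1, D=3, E=1. No two adjacent vertices share a color.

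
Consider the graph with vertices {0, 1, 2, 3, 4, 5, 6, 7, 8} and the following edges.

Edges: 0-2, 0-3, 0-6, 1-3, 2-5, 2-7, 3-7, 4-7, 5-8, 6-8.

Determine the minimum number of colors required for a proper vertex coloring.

3

The cycle 6-0-2-5-8-6 has odd length 5, so it cannot be 2-colored; at least 3 colors are needed.
3 colors suffice: color a → {0, 1, 7, 8}; color b → {2, 3, 4, 6}; color c → {5}. No two adjacent vertices share a color.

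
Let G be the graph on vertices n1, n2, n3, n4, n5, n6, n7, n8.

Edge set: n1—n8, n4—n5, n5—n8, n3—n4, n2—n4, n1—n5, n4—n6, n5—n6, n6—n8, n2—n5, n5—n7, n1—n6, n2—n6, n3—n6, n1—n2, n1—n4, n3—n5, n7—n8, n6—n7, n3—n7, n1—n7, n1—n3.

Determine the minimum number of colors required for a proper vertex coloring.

5

n1, n5, n6, n7, n8 are pairwise adjacent (a clique of size 5), so at least 5 colors are needed.
One proper 5-coloring: n1=3, n2=5, n3=5, n4=4, n5=2, n6=1, n7=4, n8=5. No two adjacent vertices share a color.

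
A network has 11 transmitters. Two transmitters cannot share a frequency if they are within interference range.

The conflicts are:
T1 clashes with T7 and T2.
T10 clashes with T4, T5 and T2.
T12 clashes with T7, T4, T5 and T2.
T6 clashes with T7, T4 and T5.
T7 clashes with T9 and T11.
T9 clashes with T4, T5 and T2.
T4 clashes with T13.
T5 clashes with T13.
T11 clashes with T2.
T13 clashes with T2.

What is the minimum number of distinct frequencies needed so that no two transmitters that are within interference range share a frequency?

T4 and T13 conflict, so at least 2 frequencies are needed.
2 frequencies suffice: frequency 1 → {T7, T4, T5, T2}; frequency 2 → {T1, T10, T12, T6, T9, T11, T13}. Every pair that conflicts lands in different frequencies.

2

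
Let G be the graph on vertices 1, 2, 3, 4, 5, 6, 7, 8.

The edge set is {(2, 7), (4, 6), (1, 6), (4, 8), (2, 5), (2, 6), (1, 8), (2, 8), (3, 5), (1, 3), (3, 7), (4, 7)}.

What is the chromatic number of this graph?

3

The cycle 3-7-4-6-1-3 has odd length 5, so it cannot be 2-colored; at least 3 colors are needed.
A valid assignment using 3 colors: 1=c, 2=a, 3=a, 4=a, 5=b, 6=b, 7=b, 8=b. No two adjacent vertices share a color.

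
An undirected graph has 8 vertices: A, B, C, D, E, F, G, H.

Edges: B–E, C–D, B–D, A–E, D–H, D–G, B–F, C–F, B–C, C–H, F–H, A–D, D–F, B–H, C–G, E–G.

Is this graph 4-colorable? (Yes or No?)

No

B, C, D, F, H form a clique, so at least 5 colors are needed.
So 4 colors are not enough.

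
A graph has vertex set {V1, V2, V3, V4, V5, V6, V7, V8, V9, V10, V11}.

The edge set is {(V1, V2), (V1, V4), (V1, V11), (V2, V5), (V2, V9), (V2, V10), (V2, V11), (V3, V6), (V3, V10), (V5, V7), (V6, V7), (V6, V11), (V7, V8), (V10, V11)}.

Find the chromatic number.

V1, V2, V11 are mutually adjacent, so at least 3 colors are needed.
3 colors suffice: color 1 → {V2, V4, V6, V8}; color 2 → {V3, V7, V9, V11}; color 3 → {V1, V5, V10}. Each edge has distinct colors on its endpoints.

3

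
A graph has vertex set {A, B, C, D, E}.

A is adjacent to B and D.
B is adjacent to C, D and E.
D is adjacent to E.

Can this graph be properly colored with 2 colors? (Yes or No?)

B, D, E are pairwise adjacent, so at least 3 colors are needed.
So 2 colors are not enough.

No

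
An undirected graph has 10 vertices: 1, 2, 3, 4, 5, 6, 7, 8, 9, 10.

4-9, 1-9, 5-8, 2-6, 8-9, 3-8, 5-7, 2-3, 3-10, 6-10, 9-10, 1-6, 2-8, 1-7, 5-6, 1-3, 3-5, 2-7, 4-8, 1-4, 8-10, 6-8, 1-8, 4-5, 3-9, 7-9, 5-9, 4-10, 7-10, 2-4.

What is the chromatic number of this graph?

4

3, 8, 9, 10 are mutually adjacent (a clique of size 4), so at least 4 colors are needed.
4 colors suffice: color a → {7, 8}; color b → {6, 9}; color c → {3, 4}; color d → {1, 2, 5, 10}. No two adjacent vertices share a color.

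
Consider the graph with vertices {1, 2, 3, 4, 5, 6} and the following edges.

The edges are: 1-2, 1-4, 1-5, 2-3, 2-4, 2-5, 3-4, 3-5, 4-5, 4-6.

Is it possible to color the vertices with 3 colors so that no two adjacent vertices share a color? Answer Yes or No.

No

1, 2, 4, 5 form a clique, so at least 4 colors are needed.
So 3 colors are not enough.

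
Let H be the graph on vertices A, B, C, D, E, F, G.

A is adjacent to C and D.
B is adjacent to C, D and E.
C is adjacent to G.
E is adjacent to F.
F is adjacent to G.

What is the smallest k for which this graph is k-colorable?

The cycle B-E-F-G-C-B has odd length 5, so it cannot be 2-colored; at least 3 colors are needed.
3 colors suffice: color 1 → {A, B, F}; color 2 → {C, D, E}; color 3 → {G}. Each edge has distinct colors on its endpoints.

3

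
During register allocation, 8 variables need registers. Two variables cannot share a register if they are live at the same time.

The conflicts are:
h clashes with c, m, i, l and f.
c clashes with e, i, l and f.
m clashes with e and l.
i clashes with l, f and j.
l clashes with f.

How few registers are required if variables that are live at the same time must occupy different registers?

5

h, c, i, l, f all conflict with each other, so at least 5 registers are needed.
A valid assignment using 5 registers: h=4, c=2, m=1, e=3, i=1, l=3, f=5, j=2. Each listed conflict is separated.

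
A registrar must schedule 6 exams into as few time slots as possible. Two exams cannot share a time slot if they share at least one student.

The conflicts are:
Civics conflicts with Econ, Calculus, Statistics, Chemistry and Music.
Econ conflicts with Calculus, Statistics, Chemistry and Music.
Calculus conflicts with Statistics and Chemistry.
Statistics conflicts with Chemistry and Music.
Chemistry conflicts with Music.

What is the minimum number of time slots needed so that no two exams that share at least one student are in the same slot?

Civics, Econ, Statistics, Chemistry, Music all conflict with each other, so at least 5 time slots are needed.
5 time slots suffice: time slot 1 → {Statistics}; time slot 2 → {Econ}; time slot 3 → {Chemistry}; time slot 4 → {Civics}; time slot 5 → {Calculus, Music}. Every pair that conflicts lands in different time slots.

5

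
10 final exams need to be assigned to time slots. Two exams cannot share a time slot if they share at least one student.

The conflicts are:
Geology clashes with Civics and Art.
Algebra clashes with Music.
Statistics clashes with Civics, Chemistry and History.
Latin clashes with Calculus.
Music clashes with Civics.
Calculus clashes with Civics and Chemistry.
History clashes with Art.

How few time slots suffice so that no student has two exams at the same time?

3

The cycle Civics-Geology-Art-History-Statistics-Civics has odd length 5, so it cannot be 2-colored; at least 3 time slots are needed.
3 time slots suffice: time slot 1 → {Algebra, Latin, Civics, Chemistry, Art}; time slot 2 → {Geology, Statistics, Music, Calculus}; time slot 3 → {History}. Every pair that conflicts lands in different time slots.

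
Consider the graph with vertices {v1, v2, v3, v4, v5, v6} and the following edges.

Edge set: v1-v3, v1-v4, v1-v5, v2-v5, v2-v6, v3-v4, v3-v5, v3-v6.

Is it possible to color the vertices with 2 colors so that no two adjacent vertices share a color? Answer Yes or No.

v1, v3, v4 form a triangle, so at least 3 colors are needed.
So 2 colors are not enough.

No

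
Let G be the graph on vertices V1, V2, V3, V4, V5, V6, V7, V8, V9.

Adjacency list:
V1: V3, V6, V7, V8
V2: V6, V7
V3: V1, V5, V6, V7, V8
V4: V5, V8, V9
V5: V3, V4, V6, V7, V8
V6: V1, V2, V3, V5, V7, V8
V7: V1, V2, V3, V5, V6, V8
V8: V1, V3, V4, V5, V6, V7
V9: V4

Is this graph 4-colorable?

No

V1, V3, V6, V7, V8 form a clique, so at least 5 colors are needed.
So 4 colors are not enough.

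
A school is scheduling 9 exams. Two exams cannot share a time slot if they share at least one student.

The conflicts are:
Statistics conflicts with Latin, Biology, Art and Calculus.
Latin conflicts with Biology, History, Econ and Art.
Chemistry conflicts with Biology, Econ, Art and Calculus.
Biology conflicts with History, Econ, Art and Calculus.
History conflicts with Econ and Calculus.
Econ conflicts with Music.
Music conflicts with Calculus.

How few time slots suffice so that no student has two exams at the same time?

Latin, Biology, History, Econ are mutually in conflict, so at least 4 time slots are needed.
A valid assignment using 4 time slots: Statistics=4, Latin=3, Chemistry=3, Biology=1, History=4, Econ=2, Music=1, Art=2, Calculus=2. No two conflicting exams share a time slot.

4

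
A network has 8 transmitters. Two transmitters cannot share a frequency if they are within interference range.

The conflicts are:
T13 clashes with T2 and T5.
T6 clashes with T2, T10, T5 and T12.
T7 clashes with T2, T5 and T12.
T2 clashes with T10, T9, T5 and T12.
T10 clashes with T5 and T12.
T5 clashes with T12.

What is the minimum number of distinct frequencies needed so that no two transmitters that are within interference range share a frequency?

T6, T2, T10, T5, T12 pairwise conflict, so at least 5 frequencies are needed.
5 frequencies suffice: frequency 1 → {T2}; frequency 2 → {T9, T5}; frequency 3 → {T13, T12}; frequency 4 → {T7, T10}; frequency 5 → {T6}. Every pair that conflicts lands in different frequencies.

5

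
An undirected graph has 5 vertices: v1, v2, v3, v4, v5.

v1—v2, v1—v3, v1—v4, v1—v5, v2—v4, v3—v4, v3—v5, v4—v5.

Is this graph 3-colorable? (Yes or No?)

v1, v3, v4, v5 are mutually adjacent (a clique of size 4), so at least 4 colors are needed.
So 3 colors are not enough.

No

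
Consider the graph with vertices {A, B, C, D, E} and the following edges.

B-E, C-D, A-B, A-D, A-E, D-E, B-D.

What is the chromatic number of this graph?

4

A, B, D, E form a clique, so at least 4 colors are needed.
A valid assignment using 4 colors: A=4, B=2, C=2, D=1, E=3. Every edge joins two different colors.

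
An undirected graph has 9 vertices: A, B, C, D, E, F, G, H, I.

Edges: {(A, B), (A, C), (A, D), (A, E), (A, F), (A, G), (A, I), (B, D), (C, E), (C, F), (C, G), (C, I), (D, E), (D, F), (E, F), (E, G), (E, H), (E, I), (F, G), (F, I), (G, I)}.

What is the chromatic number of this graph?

6

A, C, E, F, G, I are pairwise adjacent (a clique of size 6), so at least 6 colors are needed.
6 colors suffice: color 1 → {A, H}; color 2 → {B, E}; color 3 → {F}; color 4 → {D, G}; color 5 → {I}; color 6 → {C}. Each edge has distinct colors on its endpoints.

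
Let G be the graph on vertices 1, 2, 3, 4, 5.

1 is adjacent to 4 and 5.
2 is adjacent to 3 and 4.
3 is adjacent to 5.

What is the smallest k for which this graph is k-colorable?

The cycle 3-2-4-1-5-3 has odd length 5, so it cannot be 2-colored; at least 3 colors are needed.
3 colors suffice: color red → {3, 4}; color blue → {2, 5}; color green → {1}. Every edge joins two different colors.

3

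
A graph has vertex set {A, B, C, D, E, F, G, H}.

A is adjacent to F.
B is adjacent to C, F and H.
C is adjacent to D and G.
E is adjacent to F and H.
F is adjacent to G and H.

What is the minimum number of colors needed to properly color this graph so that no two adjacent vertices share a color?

B, F, H form a triangle, so at least 3 colors are needed.
3 colors suffice: A=blue, B=blue, C=red, D=blue, E=blue, F=red, G=blue, H=green. No two adjacent vertices share a color.

3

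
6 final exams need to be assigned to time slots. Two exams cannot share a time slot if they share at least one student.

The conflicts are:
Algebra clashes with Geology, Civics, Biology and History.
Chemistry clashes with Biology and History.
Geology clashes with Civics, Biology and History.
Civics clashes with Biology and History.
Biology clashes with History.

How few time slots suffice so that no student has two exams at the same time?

Algebra, Geology, Civics, Biology, History are mutually in conflict, so at least 5 time slots are needed.
5 time slots suffice: time slot 1 → {Biology}; time slot 2 → {History}; time slot 3 → {Chemistry, Civics}; time slot 4 → {Geology}; time slot 5 → {Algebra}. No two conflicting exams share a time slot.

5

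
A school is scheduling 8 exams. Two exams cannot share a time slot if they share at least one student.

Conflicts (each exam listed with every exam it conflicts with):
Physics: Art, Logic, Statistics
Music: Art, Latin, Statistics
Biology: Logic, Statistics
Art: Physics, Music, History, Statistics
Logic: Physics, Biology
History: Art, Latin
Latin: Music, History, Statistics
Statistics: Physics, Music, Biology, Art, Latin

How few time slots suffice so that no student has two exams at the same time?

Music, Latin, Statistics are mutually in conflict, so at least 3 time slots are needed.
A valid assignment using 3 time slots: Physics=3, Music=3, Biology=2, Art=2, Logic=1, History=1, Latin=2, Statistics=1. No two conflicting exams share a time slot.

3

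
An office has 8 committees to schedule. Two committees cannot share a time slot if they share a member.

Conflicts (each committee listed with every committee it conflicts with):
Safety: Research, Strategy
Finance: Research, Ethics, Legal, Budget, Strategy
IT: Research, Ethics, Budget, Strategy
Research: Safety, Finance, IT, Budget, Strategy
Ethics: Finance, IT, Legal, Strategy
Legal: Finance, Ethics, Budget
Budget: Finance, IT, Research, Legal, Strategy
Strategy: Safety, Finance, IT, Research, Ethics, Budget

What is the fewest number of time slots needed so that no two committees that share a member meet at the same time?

4

IT, Research, Budget, Strategy pairwise conflict, so at least 4 time slots are needed.
4 time slots suffice: Safety=2, Finance=4, IT=4, Research=3, Ethics=2, Legal=1, Budget=2, Strategy=1. No two conflicting committees share a time slot.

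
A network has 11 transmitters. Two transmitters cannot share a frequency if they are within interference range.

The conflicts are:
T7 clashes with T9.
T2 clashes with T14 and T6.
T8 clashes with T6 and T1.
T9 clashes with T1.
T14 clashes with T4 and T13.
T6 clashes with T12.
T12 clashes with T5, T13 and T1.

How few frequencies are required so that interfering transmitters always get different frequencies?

3

The cycle T6-T2-T14-T13-T12-T6 has odd length 5, so it cannot be 2-colored; at least 3 frequencies are needed.
3 frequencies suffice: T7=2, T2=3, T8=1, T9=1, T14=1, T4=2, T6=2, T12=1, T5=2, T13=2, T1=2. No two conflicting transmitters share a frequency.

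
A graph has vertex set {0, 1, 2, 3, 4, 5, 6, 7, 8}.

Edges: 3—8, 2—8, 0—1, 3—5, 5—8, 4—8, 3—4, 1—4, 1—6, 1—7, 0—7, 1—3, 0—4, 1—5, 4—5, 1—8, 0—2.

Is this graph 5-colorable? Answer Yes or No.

Yes

The chromatic number is 5. 1, 3, 4, 5, 8 are pairwise adjacent (a clique of size 5), so at least 5 colors are needed.
One proper 5-coloring: 0=blue, 1=red, 2=red, 3=purple, 4=green, 5=yellow, 6=blue, 7=green, 8=blue.
That is already a proper 5-coloring.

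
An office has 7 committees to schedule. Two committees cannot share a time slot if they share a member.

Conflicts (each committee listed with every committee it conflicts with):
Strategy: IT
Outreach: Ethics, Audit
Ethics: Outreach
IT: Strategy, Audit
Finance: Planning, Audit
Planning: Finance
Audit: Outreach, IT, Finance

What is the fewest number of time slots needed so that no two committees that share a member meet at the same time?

Outreach and Audit conflict, so at least 2 time slots are needed.
2 time slots suffice: Strategy=1, Outreach=2, Ethics=1, IT=2, Finance=2, Planning=1, Audit=1. Each listed conflict is separated.

2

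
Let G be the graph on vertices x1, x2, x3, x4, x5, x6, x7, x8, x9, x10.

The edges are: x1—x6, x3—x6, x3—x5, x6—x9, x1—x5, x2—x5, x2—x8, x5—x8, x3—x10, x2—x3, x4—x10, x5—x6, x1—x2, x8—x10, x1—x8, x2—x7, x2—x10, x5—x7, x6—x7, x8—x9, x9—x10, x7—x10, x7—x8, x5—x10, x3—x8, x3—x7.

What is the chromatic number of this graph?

x2, x3, x5, x7, x8, x10 are mutually adjacent (a clique of size 6), so at least 6 colors are needed.
6 colors suffice: color 1 → {x6, x10}; color 2 → {x4, x8}; color 3 → {x5, x9}; color 4 → {x1, x3}; color 5 → {x2}; color 6 → {x7}. Every edge joins two different colors.

6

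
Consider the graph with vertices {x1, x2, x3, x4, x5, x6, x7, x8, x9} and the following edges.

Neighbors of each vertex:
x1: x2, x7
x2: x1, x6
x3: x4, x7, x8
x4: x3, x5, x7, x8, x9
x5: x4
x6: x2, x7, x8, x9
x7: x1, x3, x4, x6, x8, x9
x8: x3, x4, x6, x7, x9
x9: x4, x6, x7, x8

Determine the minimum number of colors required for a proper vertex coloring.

x3, x4, x7, x8 are pairwise adjacent (a clique of size 4), so at least 4 colors are needed.
4 colors suffice: color 1 → {x2, x5, x7}; color 2 → {x1, x8}; color 3 → {x4, x6}; color 4 → {x3, x9}. No two adjacent vertices share a color.

4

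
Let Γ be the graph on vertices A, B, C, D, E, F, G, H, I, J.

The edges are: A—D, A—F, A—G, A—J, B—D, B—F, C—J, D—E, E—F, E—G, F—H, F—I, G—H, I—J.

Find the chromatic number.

A and F are adjacent, so at least 2 colors are needed.
One proper 2-coloring: A=2, B=2, C=2, D=1, E=2, F=1, G=1, H=2, I=2, J=1. Each edge has distinct colors on its endpoints.

2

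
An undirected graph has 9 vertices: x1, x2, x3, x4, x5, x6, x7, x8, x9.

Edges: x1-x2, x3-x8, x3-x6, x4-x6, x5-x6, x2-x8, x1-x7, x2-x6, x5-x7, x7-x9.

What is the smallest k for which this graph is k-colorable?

3

The cycle x1-x2-x6-x5-x7-x1 has odd length 5, so it cannot be 2-colored; at least 3 colors are needed.
One proper 3-coloring: x1=green, x2=blue, x3=blue, x4=blue, x5=blue, x6=red, x7=red, x8=red, x9=blue. No two adjacent vertices share a color.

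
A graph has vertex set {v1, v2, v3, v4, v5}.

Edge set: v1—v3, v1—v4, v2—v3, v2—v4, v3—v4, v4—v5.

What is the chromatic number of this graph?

v1, v3, v4 form a triangle, so at least 3 colors are needed.
3 colors suffice: v1=3, v2=3, v3=2, v4=1, v5=2. No two adjacent vertices share a color.

3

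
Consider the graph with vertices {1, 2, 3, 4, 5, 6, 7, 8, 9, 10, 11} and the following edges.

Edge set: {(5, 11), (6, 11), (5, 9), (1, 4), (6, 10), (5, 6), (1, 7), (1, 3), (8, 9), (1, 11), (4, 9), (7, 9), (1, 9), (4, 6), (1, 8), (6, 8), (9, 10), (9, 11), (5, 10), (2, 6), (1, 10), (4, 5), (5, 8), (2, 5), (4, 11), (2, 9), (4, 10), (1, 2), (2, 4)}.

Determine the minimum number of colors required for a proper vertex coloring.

4

4, 5, 9, 10 are pairwise adjacent (a clique of size 4), so at least 4 colors are needed.
4 colors suffice: color a → {3, 6, 9}; color b → {1, 5}; color c → {4, 7, 8}; color d → {2, 10, 11}. No two adjacent vertices share a color.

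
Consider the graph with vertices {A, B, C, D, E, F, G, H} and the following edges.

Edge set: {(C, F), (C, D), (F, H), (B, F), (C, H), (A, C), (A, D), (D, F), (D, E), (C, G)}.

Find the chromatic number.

C, D, F are mutually adjacent, so at least 3 colors are needed.
A valid assignment using 3 colors: A=3, B=1, C=1, D=2, E=1, F=3, G=2, H=2. No two adjacent vertices share a color.

3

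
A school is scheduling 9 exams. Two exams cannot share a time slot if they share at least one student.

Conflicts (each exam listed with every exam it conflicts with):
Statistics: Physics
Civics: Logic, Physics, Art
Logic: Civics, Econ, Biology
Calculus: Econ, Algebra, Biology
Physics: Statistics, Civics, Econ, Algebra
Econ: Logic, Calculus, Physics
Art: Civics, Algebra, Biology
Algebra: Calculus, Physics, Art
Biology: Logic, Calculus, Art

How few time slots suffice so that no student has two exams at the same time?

2

Physics and Algebra conflict, so at least 2 time slots are needed.
2 time slots suffice: time slot 1 → {Logic, Calculus, Physics, Art}; time slot 2 → {Statistics, Civics, Econ, Algebra, Biology}. Every pair that conflicts lands in different time slots.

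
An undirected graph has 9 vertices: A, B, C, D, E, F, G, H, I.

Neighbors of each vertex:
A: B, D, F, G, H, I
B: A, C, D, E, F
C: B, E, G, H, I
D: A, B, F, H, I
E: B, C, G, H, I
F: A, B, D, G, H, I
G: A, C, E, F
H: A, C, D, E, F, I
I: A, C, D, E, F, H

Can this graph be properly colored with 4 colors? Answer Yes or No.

A, D, F, H, I form a clique, so at least 5 colors are needed.
So 4 colors are not enough.

No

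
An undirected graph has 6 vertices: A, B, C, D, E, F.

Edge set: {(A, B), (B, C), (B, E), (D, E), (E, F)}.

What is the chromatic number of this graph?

2

A and B are adjacent, so at least 2 colors are needed.
2 colors suffice: color red → {B, D, F}; color blue → {A, C, E}. Each edge has distinct colors on its endpoints.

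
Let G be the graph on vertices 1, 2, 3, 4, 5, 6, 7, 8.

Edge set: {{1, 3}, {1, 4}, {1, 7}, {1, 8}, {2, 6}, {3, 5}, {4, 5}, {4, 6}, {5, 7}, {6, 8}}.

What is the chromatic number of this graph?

2

1 and 7 are adjacent, so at least 2 colors are needed.
One proper 2-coloring: 1=red, 2=blue, 3=blue, 4=blue, 5=red, 6=red, 7=blue, 8=blue. Every edge joins two different colors.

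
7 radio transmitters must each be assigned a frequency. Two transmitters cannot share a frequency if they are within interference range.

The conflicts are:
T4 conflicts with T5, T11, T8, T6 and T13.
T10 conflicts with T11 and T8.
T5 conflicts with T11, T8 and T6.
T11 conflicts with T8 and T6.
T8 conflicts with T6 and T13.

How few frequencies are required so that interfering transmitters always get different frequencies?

T4, T5, T11, T8, T6 all conflict with each other, so at least 5 frequencies are needed.
5 frequencies suffice: frequency 1 → {T8}; frequency 2 → {T4, T10}; frequency 3 → {T11, T13}; frequency 4 → {T6}; frequency 5 → {T5}. Every pair that conflicts lands in different frequencies.

5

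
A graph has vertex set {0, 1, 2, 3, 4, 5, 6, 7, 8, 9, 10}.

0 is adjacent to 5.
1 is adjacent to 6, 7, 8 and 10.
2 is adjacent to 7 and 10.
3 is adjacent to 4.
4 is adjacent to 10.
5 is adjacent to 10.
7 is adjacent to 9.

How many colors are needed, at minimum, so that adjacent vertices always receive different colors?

2

5 and 10 are adjacent, so at least 2 colors are needed.
A valid assignment using 2 colors: 0=red, 1=blue, 2=blue, 3=red, 4=blue, 5=blue, 6=red, 7=red, 8=red, 9=blue, 10=red. No two adjacent vertices share a color.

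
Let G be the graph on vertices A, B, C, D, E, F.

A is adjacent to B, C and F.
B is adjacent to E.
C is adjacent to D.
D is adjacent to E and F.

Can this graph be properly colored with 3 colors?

The chromatic number is 3. The cycle A-B-E-D-F-A has odd length 5, so it cannot be 2-colored; at least 3 colors are needed.
3 colors suffice: color 1 → {A, D}; color 2 → {C, E, F}; color 3 → {B}.
That is already a proper 3-coloring.

Yes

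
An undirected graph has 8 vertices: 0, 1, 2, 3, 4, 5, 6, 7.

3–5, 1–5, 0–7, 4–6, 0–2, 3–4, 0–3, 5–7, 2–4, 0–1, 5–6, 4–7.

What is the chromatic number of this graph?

2

5 and 6 are adjacent, so at least 2 colors are needed.
2 colors suffice: color red → {0, 4, 5}; color blue → {1, 2, 3, 6, 7}. Every edge joins two different colors.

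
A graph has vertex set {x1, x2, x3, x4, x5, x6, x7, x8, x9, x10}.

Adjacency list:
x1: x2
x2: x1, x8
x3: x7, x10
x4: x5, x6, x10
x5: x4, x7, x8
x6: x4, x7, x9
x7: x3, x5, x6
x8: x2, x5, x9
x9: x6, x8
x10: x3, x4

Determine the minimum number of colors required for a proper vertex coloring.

The cycle x6-x9-x8-x5-x4-x6 has odd length 5, so it cannot be 2-colored; at least 3 colors are needed.
3 colors suffice: x1=red, x2=blue, x3=green, x4=blue, x5=green, x6=red, x7=blue, x8=red, x9=blue, x10=red. Every edge joins two different colors.

3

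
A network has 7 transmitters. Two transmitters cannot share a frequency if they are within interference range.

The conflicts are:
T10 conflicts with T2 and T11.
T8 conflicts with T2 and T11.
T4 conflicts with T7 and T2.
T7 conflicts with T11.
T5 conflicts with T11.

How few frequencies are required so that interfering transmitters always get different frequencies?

3

The cycle T2-T10-T11-T7-T4-T2 has odd length 5, so it cannot be 2-colored; at least 3 frequencies are needed.
Using 3 frequencies: T10=2, T8=2, T4=3, T7=2, T2=1, T5=2, T11=1. Every pair that conflicts lands in different frequencies.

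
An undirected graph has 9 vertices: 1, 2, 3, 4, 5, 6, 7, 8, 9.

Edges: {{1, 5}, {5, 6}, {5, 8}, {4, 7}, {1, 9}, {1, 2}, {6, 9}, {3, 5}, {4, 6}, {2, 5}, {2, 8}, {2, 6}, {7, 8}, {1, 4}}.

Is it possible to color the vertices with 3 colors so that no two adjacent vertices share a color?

The chromatic number is 3. 2, 5, 8 are mutually adjacent, so at least 3 colors are needed.
A valid assignment using 3 colors: 1=blue, 2=green, 3=blue, 4=red, 5=red, 6=blue, 7=green, 8=blue, 9=red.
That is already a proper 3-coloring.

Yes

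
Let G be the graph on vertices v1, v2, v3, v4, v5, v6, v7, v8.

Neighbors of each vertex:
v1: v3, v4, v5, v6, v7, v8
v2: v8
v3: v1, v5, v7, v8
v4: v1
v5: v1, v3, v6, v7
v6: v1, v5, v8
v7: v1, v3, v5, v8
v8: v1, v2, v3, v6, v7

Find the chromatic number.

4

v1, v3, v7, v8 are pairwise adjacent (a clique of size 4), so at least 4 colors are needed.
4 colors suffice: color 1 → {v1, v2}; color 2 → {v4, v5, v8}; color 3 → {v3, v6}; color 4 → {v7}. Each edge has distinct colors on its endpoints.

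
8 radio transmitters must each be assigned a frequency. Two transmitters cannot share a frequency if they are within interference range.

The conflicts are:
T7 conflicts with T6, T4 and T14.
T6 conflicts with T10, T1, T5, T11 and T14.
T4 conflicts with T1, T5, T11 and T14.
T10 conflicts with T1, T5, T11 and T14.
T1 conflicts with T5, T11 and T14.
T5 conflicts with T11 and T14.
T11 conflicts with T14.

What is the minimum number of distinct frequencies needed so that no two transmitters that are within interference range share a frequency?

T6, T10, T1, T5, T11, T14 are mutually in conflict, so at least 6 frequencies are needed.
Using 6 frequencies: T7=2, T6=5, T4=5, T10=6, T1=4, T5=2, T11=3, T14=1. Every pair that conflicts lands in different frequencies.

6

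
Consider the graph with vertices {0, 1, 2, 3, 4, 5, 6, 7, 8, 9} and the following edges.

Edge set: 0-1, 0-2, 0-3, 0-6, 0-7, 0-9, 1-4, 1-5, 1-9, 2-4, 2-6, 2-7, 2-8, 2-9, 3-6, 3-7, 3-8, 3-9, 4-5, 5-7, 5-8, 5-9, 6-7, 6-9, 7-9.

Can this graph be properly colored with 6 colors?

Yes

The chromatic number is 5. 0, 2, 6, 7, 9 are pairwise adjacent (a clique of size 5), so at least 5 colors are needed.
5 colors suffice: color red → {4, 8, 9}; color blue → {1, 7}; color green → {2, 3, 5}; color yellow → {0}; color purple → {6}.
Since 6 ≥ 5, a proper 6-coloring certainly exists.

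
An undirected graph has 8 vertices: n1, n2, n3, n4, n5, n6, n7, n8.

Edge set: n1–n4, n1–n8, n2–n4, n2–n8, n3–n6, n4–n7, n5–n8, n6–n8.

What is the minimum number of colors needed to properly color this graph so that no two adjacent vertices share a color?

2

n3 and n6 are adjacent, so at least 2 colors are needed.
2 colors suffice: color 1 → {n3, n4, n8}; color 2 → {n1, n2, n5, n6, n7}. Every edge joins two different colors.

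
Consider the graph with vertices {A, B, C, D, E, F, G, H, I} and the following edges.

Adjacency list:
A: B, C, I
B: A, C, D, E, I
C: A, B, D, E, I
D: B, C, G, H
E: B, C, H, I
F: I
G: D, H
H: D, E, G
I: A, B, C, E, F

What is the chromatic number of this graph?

B, C, E, I are mutually adjacent (a clique of size 4), so at least 4 colors are needed.
A valid assignment using 4 colors: A=yellow, B=green, C=blue, D=red, E=yellow, F=blue, G=green, H=blue, I=red. Every edge joins two different colors.

4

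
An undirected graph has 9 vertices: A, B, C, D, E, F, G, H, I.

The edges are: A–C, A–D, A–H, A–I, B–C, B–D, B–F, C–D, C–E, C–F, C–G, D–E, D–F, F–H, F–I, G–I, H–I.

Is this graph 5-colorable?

Yes

The chromatic number is 4. B, C, D, F form a clique, so at least 4 colors are needed.
4 colors suffice: A=2, B=4, C=1, D=3, E=2, F=2, G=2, H=3, I=1.
Since 5 ≥ 4, a proper 5-coloring certainly exists.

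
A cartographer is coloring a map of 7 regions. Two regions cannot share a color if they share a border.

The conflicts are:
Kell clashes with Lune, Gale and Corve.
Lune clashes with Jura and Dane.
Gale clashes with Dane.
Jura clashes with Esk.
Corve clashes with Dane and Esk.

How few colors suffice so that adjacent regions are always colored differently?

The cycle Jura-Lune-Dane-Corve-Esk-Jura has odd length 5, so it cannot be 2-colored; at least 3 colors are needed.
3 colors suffice: color 1 → {Kell, Jura, Dane}; color 2 → {Lune, Gale, Corve}; color 3 → {Esk}. Every pair that conflicts lands in different colors.

3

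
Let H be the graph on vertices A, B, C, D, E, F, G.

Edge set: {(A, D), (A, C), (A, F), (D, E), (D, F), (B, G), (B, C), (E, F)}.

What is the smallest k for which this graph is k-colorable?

3

A, D, F form a triangle, so at least 3 colors are needed.
3 colors suffice: A=red, B=red, C=blue, D=green, E=red, F=blue, G=blue. Every edge joins two different colors.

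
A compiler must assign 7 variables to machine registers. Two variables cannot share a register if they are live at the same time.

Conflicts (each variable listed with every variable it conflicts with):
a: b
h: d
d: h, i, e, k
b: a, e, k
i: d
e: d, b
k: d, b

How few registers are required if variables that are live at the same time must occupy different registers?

d and e conflict, so at least 2 registers are needed.
2 registers suffice: register 1 → {d, b}; register 2 → {a, h, i, e, k}. Each listed conflict is separated.

2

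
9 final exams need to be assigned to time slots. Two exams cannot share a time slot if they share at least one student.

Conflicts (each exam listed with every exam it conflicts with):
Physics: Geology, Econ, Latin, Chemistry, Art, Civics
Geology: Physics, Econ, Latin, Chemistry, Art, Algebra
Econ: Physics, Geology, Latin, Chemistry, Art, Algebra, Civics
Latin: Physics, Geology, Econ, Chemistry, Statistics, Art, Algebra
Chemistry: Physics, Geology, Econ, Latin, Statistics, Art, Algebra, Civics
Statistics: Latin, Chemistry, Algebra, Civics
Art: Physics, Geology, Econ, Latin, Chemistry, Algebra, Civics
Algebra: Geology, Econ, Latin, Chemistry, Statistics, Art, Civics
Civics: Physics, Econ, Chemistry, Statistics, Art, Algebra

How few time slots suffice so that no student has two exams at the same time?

6

Physics, Geology, Econ, Latin, Chemistry, Art pairwise conflict, so at least 6 time slots are needed.
A valid assignment using 6 time slots: Physics=4, Geology=6, Econ=5, Latin=3, Chemistry=1, Statistics=2, Art=2, Algebra=4, Civics=3. No two conflicting exams share a time slot.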